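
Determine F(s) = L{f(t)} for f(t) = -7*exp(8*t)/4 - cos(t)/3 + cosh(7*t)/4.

Apply the Laplace transform termwise.
(1/4)·[L{cosh(7t)} = s/(s^2 - 49)]; (-7/4)·[L{e^(8t)} = 1/(s - 8)]; (-1/3)·[L{cos(t)} = s/(s^2 + 1)].

F(s) = -s/(3*(s^2 + 1)) + s/(4*(s^2 - 49)) - 7/(4*(s - 8))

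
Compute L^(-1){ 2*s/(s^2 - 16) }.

Since L{cosh(4t)} = s/(s^2 - 16), the inverse is cosh(4*t), scaled by 2.

2*cosh(4*t)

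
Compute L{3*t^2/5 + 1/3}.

1/(3*s) + 6/(5*s^3)

The transform is linear, so treat each term independently.
(3/5)·[L{t^2} = 2!/s^3 = 2/s^3]; L{1/3} = (1/3)/s.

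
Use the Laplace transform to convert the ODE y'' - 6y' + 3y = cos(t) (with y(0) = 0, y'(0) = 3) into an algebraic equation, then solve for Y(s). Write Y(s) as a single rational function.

Y(s) = (3*s^2 + s + 3)/(s^4 - 6*s^3 + 4*s^2 - 6*s + 3)

Transform both sides with L{·}.
With L{y''} = s^2 Y - s·y(0) - y'(0) and L{y'} = sY - y(0), with y(0) = 0, y'(0) = 3: the LHS transforms to (s^2 - 6*s + 3)Y - (3).
The right side is L{cos(t)} = s/(s^2 + 1).
So (s^2 - 6*s + 3)Y = s/(s^2 + 1) + (3).
Divide through and combine into a single rational function.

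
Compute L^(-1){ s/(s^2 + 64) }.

cos(8*t)

Since L{cos(8t)} = s/(s^2 + 64), the inverse is cos(8*t).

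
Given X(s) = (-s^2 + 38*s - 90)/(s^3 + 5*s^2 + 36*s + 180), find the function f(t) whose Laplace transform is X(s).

f(t) = 3*sin(6*t) + 4*cos(6*t) - 5*exp(-5*t)

Factor the denominator: s^3 + 5*s^2 + 36*s + 180 = (s + 5)*(s^2 + 36).
Partial fraction decomposition gives [-5/(s + 5)] + [4*s/(s^2 + 36)] + [18/(s^2 + 36)].
Invert each term: -5/(s + 5) ↔ -5e^(-5t); 4·s/(s^2 + 36) ↔ 4cos(6t); 3·6/(s^2 + 36) ↔ 3sin(6t).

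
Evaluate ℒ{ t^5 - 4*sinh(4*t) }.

-16/(s^2 - 16) + 120/s^6

By linearity of the Laplace transform, transform each term separately.
L{t^5} = 5!/s^6 = 120/s^6; (-4)·[L{sinh(4t)} = 4/(s^2 - 16)].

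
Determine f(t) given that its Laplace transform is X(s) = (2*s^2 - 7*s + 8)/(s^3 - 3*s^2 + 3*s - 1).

Factor the denominator: s^3 - 3*s^2 + 3*s - 1 = (s - 1)^3.
Partial fraction decomposition gives [2/(s - 1)] + [-3/(s - 1)^2] + [3/(s - 1)^3].
Invert each term: 2/(s - 1) ↔ 2e^(t); -3/(s - 1)^2 ↔ -3t·e^(t); 3/(s - 1)^3 ↔ (3/2)t^2·e^(t).

f(t) = 3*t^2*exp(t)/2 - 3*t*exp(t) + 2*exp(t)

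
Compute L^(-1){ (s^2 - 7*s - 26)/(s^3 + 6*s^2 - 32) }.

-3*t*exp(-4*t) - exp(2*t) + 2*exp(-4*t)

Factor the denominator: s^3 + 6*s^2 - 32 = (s - 2)*(s + 4)^2.
Partial fraction decomposition gives [2/(s + 4)] + [-3/(s + 4)^2] + [-1/(s - 2)].
Invert each term: 2/(s + 4) ↔ 2e^(-4t); -3/(s + 4)^2 ↔ -3t·e^(-4t); -1/(s - 2) ↔ -e^(2t).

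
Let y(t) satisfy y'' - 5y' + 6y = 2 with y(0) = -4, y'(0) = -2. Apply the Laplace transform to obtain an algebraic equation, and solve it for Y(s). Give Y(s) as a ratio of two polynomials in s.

Y(s) = (-4*s^2 + 18*s + 2)/(s^3 - 5*s^2 + 6*s)

Take the Laplace transform of both sides.
The derivative rules (L{y''} = s^2 Y - s·y(0) - y'(0) and L{y'} = sY - y(0), with y(0) = -4, y'(0) = -2) turn the left side into (s^2 - 5*s + 6)Y - (-4*s + 18).
The right side is L{2} = 2/s.
So (s^2 - 5*s + 6)Y = 2/s + (-4*s + 18).
Isolate Y and clear denominators.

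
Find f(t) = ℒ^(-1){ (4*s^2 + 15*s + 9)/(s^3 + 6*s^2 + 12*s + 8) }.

f(t) = -5*t^2*exp(-2*t)/2 - t*exp(-2*t) + 4*exp(-2*t)

Factor the denominator: s^3 + 6*s^2 + 12*s + 8 = (s + 2)^3.
Partial fraction decomposition gives [4/(s + 2)] + [-1/(s + 2)^2] + [-5/(s + 2)^3].
Invert each term: 4/(s + 2) ↔ 4e^(-2t); -1/(s + 2)^2 ↔ -t·e^(-2t); -5/(s + 2)^3 ↔ (-5/2)t^2·e^(-2t).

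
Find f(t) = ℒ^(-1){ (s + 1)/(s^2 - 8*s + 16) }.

f(t) = 5*t*exp(4*t) + exp(4*t)

Factor the denominator: s^2 - 8*s + 16 = (s - 4)^2.
Partial fraction decomposition gives [1/(s - 4)] + [5/(s - 4)^2].
Invert each term: 1/(s - 4) ↔ e^(4t); 5/(s - 4)^2 ↔ 5t·e^(4t).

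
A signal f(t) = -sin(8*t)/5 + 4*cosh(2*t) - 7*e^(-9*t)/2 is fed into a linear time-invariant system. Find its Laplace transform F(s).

F(s) = 4*s/(s^2 - 4) - 8/(5*(s^2 + 64)) - 7/(2*(s + 9))

Apply the Laplace transform termwise.
(4)·[L{cosh(2t)} = s/(s^2 - 4)]; (-1/5)·[L{sin(8t)} = 8/(s^2 + 64)]; (-7/2)·[L{e^(-9t)} = 1/(s + 9)].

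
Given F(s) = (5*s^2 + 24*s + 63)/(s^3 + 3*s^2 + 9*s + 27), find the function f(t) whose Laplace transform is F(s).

Factor the denominator: s^3 + 3*s^2 + 9*s + 27 = (s + 3)*(s^2 + 9).
Partial fraction decomposition gives [2/(s + 3)] + [3*s/(s^2 + 9)] + [15/(s^2 + 9)].
Invert each term: 2/(s + 3) ↔ 2e^(-3t); 3·s/(s^2 + 9) ↔ 3cos(3t); 5·3/(s^2 + 9) ↔ 5sin(3t).

f(t) = 5*sin(3*t) + 3*cos(3*t) + 2*exp(-3*t)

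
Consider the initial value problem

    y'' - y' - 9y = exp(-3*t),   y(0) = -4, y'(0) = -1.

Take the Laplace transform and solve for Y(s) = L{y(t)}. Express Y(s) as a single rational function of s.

Laplace-transform each side.
Using L{y''} = s^2 Y - s·y(0) - y'(0) and L{y'} = sY - y(0), with y(0) = -4, y'(0) = -1, the left side becomes (s^2 - s - 9)Y - (-4*s + 3).
The right side is L{exp(-3*t)} = 1/(s + 3).
So (s^2 - s - 9)Y = 1/(s + 3) + (-4*s + 3).
Divide through and combine into a single rational function.

Y(s) = (-4*s^2 - 9*s + 10)/(s^3 + 2*s^2 - 12*s - 27)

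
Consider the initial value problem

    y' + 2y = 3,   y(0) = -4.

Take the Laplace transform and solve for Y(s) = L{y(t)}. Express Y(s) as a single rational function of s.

Y(s) = (-4*s + 3)/(s^2 + 2*s)

Laplace-transform each side.
Using L{y'} = sY - y(0) = sY - (-4), the left side becomes (s + 2)Y - (-4).
The right side is L{3} = 3/s.
So (s + 2)Y = 3/s + (-4).
Divide through and combine into a single rational function.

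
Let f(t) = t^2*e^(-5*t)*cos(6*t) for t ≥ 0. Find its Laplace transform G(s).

G(s) = 2*(s + 5)*(s^2 + 10*s - 83)/(s^2 + 10*s + 61)^3

L{cos(6t)} = s/(s^2 + 36).
Multiplying by e^(-5t) shifts s → s + 5, so L{e^(-5*t)*cos(6*t)} = (s + 5)/((s + 5)^2 + 36).
Then apply L{t^2·g(t)} = (-1)^2 d^2/ds^2[H(s)] with H(s) = (s + 5)/((s + 5)^2 + 36):
differentiating 2 times and applying the sign gives 2*(s + 5)*(s^2 + 10*s - 83)/(s^2 + 10*s + 61)^3.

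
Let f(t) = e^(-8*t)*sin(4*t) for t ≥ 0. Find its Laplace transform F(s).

L{sin(4t)} = 4/(s^2 + 16).
By the first shifting theorem, multiplying by e^(-8t) replaces s with s + 8.

F(s) = 4/((s + 8)^2 + 16)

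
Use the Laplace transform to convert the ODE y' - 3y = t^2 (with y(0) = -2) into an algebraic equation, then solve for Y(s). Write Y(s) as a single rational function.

Y(s) = (-2*s^3 + 2)/(s^4 - 3*s^3)

Transform both sides with L{·}.
Using L{y'} = sY - y(0) = sY - (-2), the left side becomes (s - 3)Y - (-2).
The right side is L{t^2} = 2/s^3.
So (s - 3)Y = 2/s^3 + (-2).
Divide through and combine into a single rational function.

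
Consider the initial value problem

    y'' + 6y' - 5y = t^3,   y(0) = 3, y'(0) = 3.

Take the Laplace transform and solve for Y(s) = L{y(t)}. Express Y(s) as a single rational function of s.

Y(s) = (3*s^5 + 21*s^4 + 6)/(s^6 + 6*s^5 - 5*s^4)

Take the Laplace transform of both sides.
The derivative rules (L{y''} = s^2 Y - s·y(0) - y'(0) and L{y'} = sY - y(0), with y(0) = 3, y'(0) = 3) turn the left side into (s^2 + 6*s - 5)Y - (3*s + 21).
The right side is L{t^3} = 6/s^4.
So (s^2 + 6*s - 5)Y = 6/s^4 + (3*s + 21).
Divide through and combine into a single rational function.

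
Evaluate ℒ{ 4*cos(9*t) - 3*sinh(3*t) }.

The transform is linear, so treat each term independently.
(-3)·[L{sinh(3t)} = 3/(s^2 - 9)]; (4)·[L{cos(9t)} = s/(s^2 + 81)].

4*s/(s^2 + 81) - 9/(s^2 - 9)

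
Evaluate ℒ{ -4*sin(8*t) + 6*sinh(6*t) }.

The transform is linear, so treat each term independently.
(6)·[L{sinh(6t)} = 6/(s^2 - 36)]; (-4)·[L{sin(8t)} = 8/(s^2 + 64)].

-32/(s^2 + 64) + 36/(s^2 - 36)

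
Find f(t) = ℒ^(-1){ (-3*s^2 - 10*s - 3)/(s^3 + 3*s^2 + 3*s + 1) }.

Factor the denominator: s^3 + 3*s^2 + 3*s + 1 = (s + 1)^3.
Partial fraction decomposition gives [-3/(s + 1)] + [-4/(s + 1)^2] + [4/(s + 1)^3].
Invert each term: -3/(s + 1) ↔ -3e^(-t); -4/(s + 1)^2 ↔ -4t·e^(-t); 4/(s + 1)^3 ↔ (2)t^2·e^(-t).

f(t) = 2*t^2*exp(-t) - 4*t*exp(-t) - 3*exp(-t)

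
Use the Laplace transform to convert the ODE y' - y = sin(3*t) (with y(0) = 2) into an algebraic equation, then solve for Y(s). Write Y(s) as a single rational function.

Y(s) = (2*s^2 + 21)/(s^3 - s^2 + 9*s - 9)

Laplace-transform each side.
The derivative rules (L{y'} = sY - y(0) = sY - 2) turn the left side into (s - 1)Y - (2).
The right side is L{sin(3*t)} = 3/(s^2 + 9).
So (s - 1)Y = 3/(s^2 + 9) + (2).
Solve for Y(s) and write it as one ratio of polynomials.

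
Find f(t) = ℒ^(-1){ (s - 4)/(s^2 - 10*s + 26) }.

Complete the square in the denominator: s^2 - 10*s + 26 = (s - 5)^2 + 1^2.
Split the numerator to match: s - 4 = 1·(s - 5) + 1·1.
Invert each term: 1·(s - 5)/((s - 5)^2 + 1) ↔ e^(5t)cos(t); 1·1/((s - 5)^2 + 1) ↔ e^(5t)sin(t).

f(t) = exp(5*t)*sin(t) + exp(5*t)*cos(t)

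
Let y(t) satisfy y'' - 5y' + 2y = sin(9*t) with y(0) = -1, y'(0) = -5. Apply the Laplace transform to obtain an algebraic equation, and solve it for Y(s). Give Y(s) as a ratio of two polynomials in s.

Y(s) = (-s^3 - 81*s + 9)/(s^4 - 5*s^3 + 83*s^2 - 405*s + 162)

Take the Laplace transform of both sides.
With L{y''} = s^2 Y - s·y(0) - y'(0) and L{y'} = sY - y(0), with y(0) = -1, y'(0) = -5: the LHS transforms to (s^2 - 5*s + 2)Y - (-s).
The right side is L{sin(9*t)} = 9/(s^2 + 81).
So (s^2 - 5*s + 2)Y = 9/(s^2 + 81) + (-s).
Divide through and combine into a single rational function.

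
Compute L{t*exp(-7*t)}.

(s + 7)^(-2)

L{t} = 1!/s^2 = 1/s^2.
By the first shifting theorem, multiplying by e^(-7t) replaces s with s + 7.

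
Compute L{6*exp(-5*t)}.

6/(s + 5)

L{6} = 6/s.
By the first shifting theorem, multiplying by e^(-5t) replaces s with s + 5.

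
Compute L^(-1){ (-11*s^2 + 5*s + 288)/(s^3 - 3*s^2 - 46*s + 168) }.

Factor the denominator: s^3 - 3*s^2 - 46*s + 168 = (s - 6)*(s - 4)*(s + 7).
Partial fraction decomposition gives [-6/(s - 4)] + [-2/(s + 7)] + [-3/(s - 6)].
Invert each term: -6/(s - 4) ↔ -6e^(4t); -2/(s + 7) ↔ -2e^(-7t); -3/(s - 6) ↔ -3e^(6t).

-3*exp(6*t) - 6*exp(4*t) - 2*exp(-7*t)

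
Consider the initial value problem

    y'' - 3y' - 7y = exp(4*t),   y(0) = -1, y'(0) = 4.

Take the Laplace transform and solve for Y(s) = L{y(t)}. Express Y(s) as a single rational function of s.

Laplace-transform each side.
With L{y''} = s^2 Y - s·y(0) - y'(0) and L{y'} = sY - y(0), with y(0) = -1, y'(0) = 4: the LHS transforms to (s^2 - 3*s - 7)Y - (-s + 7).
The right side is L{exp(4*t)} = 1/(s - 4).
So (s^2 - 3*s - 7)Y = 1/(s - 4) + (-s + 7).
Isolate Y and clear denominators.

Y(s) = (-s^2 + 11*s - 27)/(s^3 - 7*s^2 + 5*s + 28)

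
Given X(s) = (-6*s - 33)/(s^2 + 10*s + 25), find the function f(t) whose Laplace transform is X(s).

Factor the denominator: s^2 + 10*s + 25 = (s + 5)^2.
Partial fraction decomposition gives [-6/(s + 5)] + [-3/(s + 5)^2].
Invert each term: -6/(s + 5) ↔ -6e^(-5t); -3/(s + 5)^2 ↔ -3t·e^(-5t).

f(t) = -3*t*exp(-5*t) - 6*exp(-5*t)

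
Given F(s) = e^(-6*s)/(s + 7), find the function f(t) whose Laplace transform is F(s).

f(t) = Heaviside(t - 6)*(exp(-7*t + 42))

The factor e^(-6s) signals a time shift by c = 6 (second shifting theorem).
L{e^(-7t)} = 1/(s + 7), so L^-1{1/(s + 7)} = e^(-7*t).
Hence the inverse is u(t - 6) times that function evaluated at t - 6.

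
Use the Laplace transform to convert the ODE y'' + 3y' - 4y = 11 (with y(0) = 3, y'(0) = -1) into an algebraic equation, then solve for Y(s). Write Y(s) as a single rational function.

Y(s) = (3*s^2 + 8*s + 11)/(s^3 + 3*s^2 - 4*s)

Apply the Laplace transform to the equation.
With L{y''} = s^2 Y - s·y(0) - y'(0) and L{y'} = sY - y(0), with y(0) = 3, y'(0) = -1: the LHS transforms to (s^2 + 3*s - 4)Y - (3*s + 8).
The right side is L{11} = 11/s.
So (s^2 + 3*s - 4)Y = 11/s + (3*s + 8).
Divide through and combine into a single rational function.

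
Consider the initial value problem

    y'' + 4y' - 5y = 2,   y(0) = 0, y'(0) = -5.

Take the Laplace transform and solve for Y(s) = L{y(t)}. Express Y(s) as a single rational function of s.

Y(s) = (-5*s + 2)/(s^3 + 4*s^2 - 5*s)

Take the Laplace transform of both sides.
With L{y''} = s^2 Y - s·y(0) - y'(0) and L{y'} = sY - y(0), with y(0) = 0, y'(0) = -5: the LHS transforms to (s^2 + 4*s - 5)Y - (-5).
The right side is L{2} = 2/s.
So (s^2 + 4*s - 5)Y = 2/s + (-5).
Solve for Y(s) and write it as one ratio of polynomials.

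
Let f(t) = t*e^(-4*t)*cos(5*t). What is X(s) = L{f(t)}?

L{cos(5t)} = s/(s^2 + 25).
Multiplying by e^(-4t) shifts s → s + 4, so L{e^(-4*t)*cos(5*t)} = (s + 4)/((s + 4)^2 + 25).
Then apply L{t·g(t)} = -d/ds[G(s)] with G(s) = (s + 4)/((s + 4)^2 + 25):
differentiating 1 time and applying the sign gives (s - 1)*(s + 9)/(s^2 + 8*s + 41)^2.

X(s) = (s - 1)*(s + 9)/(s^2 + 8*s + 41)^2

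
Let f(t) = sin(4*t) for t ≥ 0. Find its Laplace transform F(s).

F(s) = 4/(s^2 + 16)

L{sin(4t)} = 4/(s^2 + 16).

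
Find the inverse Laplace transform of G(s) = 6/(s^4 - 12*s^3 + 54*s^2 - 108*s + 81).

Rewrite the denominator: s^4 - 12*s^3 + 54*s^2 - 108*s + 81 = (s - 3)^4.
The form in (s - 3) signals a first-shifting-theorem factor e^(3t).
Since L{t^3} = 3!/s^4 = 6/s^4, the inverse is t^3*e^(3*t).

t^3*exp(3*t)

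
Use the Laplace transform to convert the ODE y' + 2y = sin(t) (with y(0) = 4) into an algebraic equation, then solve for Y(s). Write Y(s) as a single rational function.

Y(s) = (4*s^2 + 5)/(s^3 + 2*s^2 + s + 2)

Take the Laplace transform of both sides.
The derivative rules (L{y'} = sY - y(0) = sY - 4) turn the left side into (s + 2)Y - (4).
The right side is L{sin(t)} = 1/(s^2 + 1).
So (s + 2)Y = 1/(s^2 + 1) + (4).
Isolate Y and clear denominators.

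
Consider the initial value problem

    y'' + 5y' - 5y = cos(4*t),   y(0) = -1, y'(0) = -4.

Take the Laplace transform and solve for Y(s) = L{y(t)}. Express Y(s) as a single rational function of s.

Laplace-transform each side.
Using L{y''} = s^2 Y - s·y(0) - y'(0) and L{y'} = sY - y(0), with y(0) = -1, y'(0) = -4, the left side becomes (s^2 + 5*s - 5)Y - (-s - 9).
The right side is L{cos(4*t)} = s/(s^2 + 16).
So (s^2 + 5*s - 5)Y = s/(s^2 + 16) + (-s - 9).
Solve for Y(s) and write it as one ratio of polynomials.

Y(s) = (-s^3 - 9*s^2 - 15*s - 144)/(s^4 + 5*s^3 + 11*s^2 + 80*s - 80)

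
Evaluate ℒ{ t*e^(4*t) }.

L{e^(4t)} = 1/(s - 4).
Then apply L{t·g(t)} = -d/ds[H(s)] with H(s) = 1/(s - 4):
differentiating 1 time and applying the sign gives (s - 4)^(-2).

(s - 4)^(-2)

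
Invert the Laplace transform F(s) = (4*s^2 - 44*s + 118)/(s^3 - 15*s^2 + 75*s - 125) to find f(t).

f(t) = -t^2*exp(5*t) - 4*t*exp(5*t) + 4*exp(5*t)

Factor the denominator: s^3 - 15*s^2 + 75*s - 125 = (s - 5)^3.
Partial fraction decomposition gives [4/(s - 5)] + [-4/(s - 5)^2] + [-2/(s - 5)^3].
Invert each term: 4/(s - 5) ↔ 4e^(5t); -4/(s - 5)^2 ↔ -4t·e^(5t); -2/(s - 5)^3 ↔ (-1)t^2·e^(5t).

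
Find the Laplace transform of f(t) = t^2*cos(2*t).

2*s*(s^2 - 12)/(s^2 + 4)^3

L{cos(2t)} = s/(s^2 + 4).
Then apply L{t^2·g(t)} = (-1)^2 d^2/ds^2[G(s)] with G(s) = s/(s^2 + 4):
differentiating 2 times and applying the sign gives 2*s*(s^2 - 12)/(s^2 + 4)^3.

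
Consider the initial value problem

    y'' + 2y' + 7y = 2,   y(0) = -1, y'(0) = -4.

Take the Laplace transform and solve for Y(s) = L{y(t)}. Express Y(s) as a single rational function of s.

Apply the Laplace transform to the equation.
Using L{y''} = s^2 Y - s·y(0) - y'(0) and L{y'} = sY - y(0), with y(0) = -1, y'(0) = -4, the left side becomes (s^2 + 2*s + 7)Y - (-s - 6).
The right side is L{2} = 2/s.
So (s^2 + 2*s + 7)Y = 2/s + (-s - 6).
Isolate Y and clear denominators.

Y(s) = (-s^2 - 6*s + 2)/(s^3 + 2*s^2 + 7*s)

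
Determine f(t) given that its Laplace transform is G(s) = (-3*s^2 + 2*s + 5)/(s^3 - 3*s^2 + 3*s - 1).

f(t) = 2*t^2*exp(t) - 4*t*exp(t) - 3*exp(t)

Factor the denominator: s^3 - 3*s^2 + 3*s - 1 = (s - 1)^3.
Partial fraction decomposition gives [-3/(s - 1)] + [-4/(s - 1)^2] + [4/(s - 1)^3].
Invert each term: -3/(s - 1) ↔ -3e^(t); -4/(s - 1)^2 ↔ -4t·e^(t); 4/(s - 1)^3 ↔ (2)t^2·e^(t).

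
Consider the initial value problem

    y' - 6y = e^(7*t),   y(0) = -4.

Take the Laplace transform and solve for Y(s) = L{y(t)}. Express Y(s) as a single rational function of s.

Transform both sides with L{·}.
With L{y'} = sY - y(0) = sY - (-4): the LHS transforms to (s - 6)Y - (-4).
The right side is L{e^(7*t)} = 1/(s - 7).
So (s - 6)Y = 1/(s - 7) + (-4).
Solve for Y(s) and write it as one ratio of polynomials.

Y(s) = (-4*s + 29)/(s^2 - 13*s + 42)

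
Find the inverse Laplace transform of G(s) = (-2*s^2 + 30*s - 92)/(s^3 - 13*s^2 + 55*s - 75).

4*t*exp(5*t) + 3*exp(5*t) - 5*exp(3*t)

Factor the denominator: s^3 - 13*s^2 + 55*s - 75 = (s - 5)^2*(s - 3).
Partial fraction decomposition gives [3/(s - 5)] + [4/(s - 5)^2] + [-5/(s - 3)].
Invert each term: 3/(s - 5) ↔ 3e^(5t); 4/(s - 5)^2 ↔ 4t·e^(5t); -5/(s - 3) ↔ -5e^(3t).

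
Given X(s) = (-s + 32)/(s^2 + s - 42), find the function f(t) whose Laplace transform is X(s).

f(t) = 2*exp(6*t) - 3*exp(-7*t)

Factor the denominator: s^2 + s - 42 = (s - 6)*(s + 7).
Partial fraction decomposition gives [-3/(s + 7)] + [2/(s - 6)].
Invert each term: -3/(s + 7) ↔ -3e^(-7t); 2/(s - 6) ↔ 2e^(6t).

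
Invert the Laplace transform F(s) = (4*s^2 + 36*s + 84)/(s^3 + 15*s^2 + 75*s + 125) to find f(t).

Factor the denominator: s^3 + 15*s^2 + 75*s + 125 = (s + 5)^3.
Partial fraction decomposition gives [4/(s + 5)] + [-4/(s + 5)^2] + [4/(s + 5)^3].
Invert each term: 4/(s + 5) ↔ 4e^(-5t); -4/(s + 5)^2 ↔ -4t·e^(-5t); 4/(s + 5)^3 ↔ (2)t^2·e^(-5t).

f(t) = 2*t^2*exp(-5*t) - 4*t*exp(-5*t) + 4*exp(-5*t)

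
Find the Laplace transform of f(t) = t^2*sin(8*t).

L{sin(8t)} = 8/(s^2 + 64).
Then apply L{t^2·g(t)} = (-1)^2 d^2/ds^2[H(s)] with H(s) = 8/(s^2 + 64):
differentiating 2 times and applying the sign gives 16*(3*s^2 - 64)/(s^2 + 64)^3.

16*(3*s^2 - 64)/(s^2 + 64)^3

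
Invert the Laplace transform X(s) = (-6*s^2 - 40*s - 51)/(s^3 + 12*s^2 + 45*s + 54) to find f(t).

f(t) = 5*t*exp(-3*t) - 3*exp(-3*t) - 3*exp(-6*t)

Factor the denominator: s^3 + 12*s^2 + 45*s + 54 = (s + 3)^2*(s + 6).
Partial fraction decomposition gives [-3/(s + 3)] + [5/(s + 3)^2] + [-3/(s + 6)].
Invert each term: -3/(s + 3) ↔ -3e^(-3t); 5/(s + 3)^2 ↔ 5t·e^(-3t); -3/(s + 6) ↔ -3e^(-6t).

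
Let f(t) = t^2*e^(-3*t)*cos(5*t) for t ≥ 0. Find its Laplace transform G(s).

L{cos(5t)} = s/(s^2 + 25).
Multiplying by e^(-3t) shifts s → s + 3, so L{e^(-3*t)*cos(5*t)} = (s + 3)/((s + 3)^2 + 25).
Then apply L{t^2·g(t)} = (-1)^2 d^2/ds^2[H(s)] with H(s) = (s + 3)/((s + 3)^2 + 25):
differentiating 2 times and applying the sign gives 2*(s + 3)*(s^2 + 6*s - 66)/(s^2 + 6*s + 34)^3.

G(s) = 2*(s + 3)*(s^2 + 6*s - 66)/(s^2 + 6*s + 34)^3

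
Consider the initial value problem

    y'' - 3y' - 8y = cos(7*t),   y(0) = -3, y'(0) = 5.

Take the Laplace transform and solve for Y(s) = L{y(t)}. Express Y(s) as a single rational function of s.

Y(s) = (-3*s^3 + 14*s^2 - 146*s + 686)/(s^4 - 3*s^3 + 41*s^2 - 147*s - 392)

Transform both sides with L{·}.
With L{y''} = s^2 Y - s·y(0) - y'(0) and L{y'} = sY - y(0), with y(0) = -3, y'(0) = 5: the LHS transforms to (s^2 - 3*s - 8)Y - (-3*s + 14).
The right side is L{cos(7*t)} = s/(s^2 + 49).
So (s^2 - 3*s - 8)Y = s/(s^2 + 49) + (-3*s + 14).
Isolate Y and clear denominators.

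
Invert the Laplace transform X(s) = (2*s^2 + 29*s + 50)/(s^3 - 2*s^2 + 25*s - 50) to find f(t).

f(t) = 4*exp(2*t) + 5*sin(5*t) - 2*cos(5*t)

Factor the denominator: s^3 - 2*s^2 + 25*s - 50 = (s - 2)*(s^2 + 25).
Partial fraction decomposition gives [4/(s - 2)] + [-2*s/(s^2 + 25)] + [25/(s^2 + 25)].
Invert each term: 4/(s - 2) ↔ 4e^(2t); -2·s/(s^2 + 25) ↔ -2cos(5t); 5·5/(s^2 + 25) ↔ 5sin(5t).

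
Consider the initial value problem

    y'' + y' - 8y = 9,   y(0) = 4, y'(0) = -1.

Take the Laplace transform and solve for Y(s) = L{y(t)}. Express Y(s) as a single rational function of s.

Y(s) = (4*s^2 + 3*s + 9)/(s^3 + s^2 - 8*s)

Apply the Laplace transform to the equation.
Using L{y''} = s^2 Y - s·y(0) - y'(0) and L{y'} = sY - y(0), with y(0) = 4, y'(0) = -1, the left side becomes (s^2 + s - 8)Y - (4*s + 3).
The right side is L{9} = 9/s.
So (s^2 + s - 8)Y = 9/s + (4*s + 3).
Solve for Y(s) and write it as one ratio of polynomials.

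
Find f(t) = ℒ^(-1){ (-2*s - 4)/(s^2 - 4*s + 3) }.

f(t) = -5*exp(3*t) + 3*exp(t)

Factor the denominator: s^2 - 4*s + 3 = (s - 3)*(s - 1).
Partial fraction decomposition gives [3/(s - 1)] + [-5/(s - 3)].
Invert each term: 3/(s - 1) ↔ 3e^(t); -5/(s - 3) ↔ -5e^(3t).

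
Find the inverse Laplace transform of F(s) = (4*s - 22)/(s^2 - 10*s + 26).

-2*exp(5*t)*sin(t) + 4*exp(5*t)*cos(t)

Complete the square in the denominator: s^2 - 10*s + 26 = (s - 5)^2 + 1^2.
Split the numerator to match: 4*s - 22 = 4·(s - 5) - 2·1.
Invert each term: 4·(s - 5)/((s - 5)^2 + 1) ↔ 4e^(5t)cos(t); -2·1/((s - 5)^2 + 1) ↔ -2e^(5t)sin(t).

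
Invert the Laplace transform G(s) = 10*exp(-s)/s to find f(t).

f(t) = Heaviside(t - 1)*(10)

The factor e^(-s) signals a time shift by c = 1 (second shifting theorem).
L{10} = 10/s, so L^-1{10/s} = 10.
Hence the inverse is u(t - 1) times that function evaluated at t - 1.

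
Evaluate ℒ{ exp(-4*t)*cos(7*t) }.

(s + 4)/((s + 4)^2 + 49)

L{cos(7t)} = s/(s^2 + 49).
By the first shifting theorem, multiplying by e^(-4t) replaces s with s + 4.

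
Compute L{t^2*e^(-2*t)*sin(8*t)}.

L{sin(8t)} = 8/(s^2 + 64).
Multiplying by e^(-2t) shifts s → s + 2, so L{e^(-2*t)*sin(8*t)} = 8/((s + 2)^2 + 64).
Then apply L{t^2·g(t)} = (-1)^2 d^2/ds^2[G(s)] with G(s) = 8/((s + 2)^2 + 64):
differentiating 2 times and applying the sign gives 16*(3*s^2 + 12*s - 52)/(s^2 + 4*s + 68)^3.

16*(3*s^2 + 12*s - 52)/(s^2 + 4*s + 68)^3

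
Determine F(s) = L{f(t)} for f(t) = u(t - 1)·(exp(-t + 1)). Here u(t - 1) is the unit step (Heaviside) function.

F(s) = exp(-s)/(s + 1)

By the second shifting theorem, L{u(t - c)·g(t - c)} = e^(-cs)·G(s) with c = 1 and G(s) = L{g(t)}.
L{e^(-t)} = 1/(s + 1).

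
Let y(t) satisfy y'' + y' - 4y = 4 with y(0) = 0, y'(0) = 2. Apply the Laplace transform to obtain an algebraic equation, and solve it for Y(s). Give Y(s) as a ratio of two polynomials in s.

Y(s) = (2*s + 4)/(s^3 + s^2 - 4*s)

Apply the Laplace transform to the equation.
The derivative rules (L{y''} = s^2 Y - s·y(0) - y'(0) and L{y'} = sY - y(0), with y(0) = 0, y'(0) = 2) turn the left side into (s^2 + s - 4)Y - (2).
The right side is L{4} = 4/s.
So (s^2 + s - 4)Y = 4/s + (2).
Divide through and combine into a single rational function.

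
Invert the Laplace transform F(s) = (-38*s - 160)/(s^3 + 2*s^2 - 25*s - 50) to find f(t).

f(t) = -5*exp(5*t) + 4*exp(-2*t) + exp(-5*t)

Factor the denominator: s^3 + 2*s^2 - 25*s - 50 = (s - 5)*(s + 2)*(s + 5).
Partial fraction decomposition gives [-5/(s - 5)] + [1/(s + 5)] + [4/(s + 2)].
Invert each term: -5/(s - 5) ↔ -5e^(5t); 1/(s + 5) ↔ e^(-5t); 4/(s + 2) ↔ 4e^(-2t).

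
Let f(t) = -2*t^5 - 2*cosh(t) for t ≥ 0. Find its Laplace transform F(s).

By linearity of the Laplace transform, transform each term separately.
(-2)·[L{cosh(t)} = s/(s^2 - 1)]; (-2)·[L{t^5} = 5!/s^6 = 120/s^6].

F(s) = -2*s/(s^2 - 1) - 240/s^6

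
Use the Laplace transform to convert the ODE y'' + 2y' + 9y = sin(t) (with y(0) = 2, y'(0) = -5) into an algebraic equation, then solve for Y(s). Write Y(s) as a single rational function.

Y(s) = (2*s^3 - s^2 + 2*s)/(s^4 + 2*s^3 + 10*s^2 + 2*s + 9)

Transform both sides with L{·}.
The derivative rules (L{y''} = s^2 Y - s·y(0) - y'(0) and L{y'} = sY - y(0), with y(0) = 2, y'(0) = -5) turn the left side into (s^2 + 2*s + 9)Y - (2*s - 1).
The right side is L{sin(t)} = 1/(s^2 + 1).
So (s^2 + 2*s + 9)Y = 1/(s^2 + 1) + (2*s - 1).
Solve for Y(s) and write it as one ratio of polynomials.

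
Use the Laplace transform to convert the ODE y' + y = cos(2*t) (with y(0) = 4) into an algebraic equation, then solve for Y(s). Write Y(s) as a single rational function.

Transform both sides with L{·}.
With L{y'} = sY - y(0) = sY - 4: the LHS transforms to (s + 1)Y - (4).
The right side is L{cos(2*t)} = s/(s^2 + 4).
So (s + 1)Y = s/(s^2 + 4) + (4).
Solve for Y(s) and write it as one ratio of polynomials.

Y(s) = (4*s^2 + s + 16)/(s^3 + s^2 + 4*s + 4)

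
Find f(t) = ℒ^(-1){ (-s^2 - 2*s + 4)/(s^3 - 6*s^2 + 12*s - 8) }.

f(t) = -2*t^2*exp(2*t) - 6*t*exp(2*t) - exp(2*t)

Factor the denominator: s^3 - 6*s^2 + 12*s - 8 = (s - 2)^3.
Partial fraction decomposition gives [-1/(s - 2)] + [-6/(s - 2)^2] + [-4/(s - 2)^3].
Invert each term: -1/(s - 2) ↔ -e^(2t); -6/(s - 2)^2 ↔ -6t·e^(2t); -4/(s - 2)^3 ↔ (-2)t^2·e^(2t).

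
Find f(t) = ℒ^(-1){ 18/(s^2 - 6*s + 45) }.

Rewrite the denominator: s^2 - 6*s + 45 = (s - 3)^2 + 36.
The form in (s - 3) signals a first-shifting-theorem factor e^(3t).
Since L{sin(6t)} = 6/(s^2 + 36), the inverse is e^(3*t)*sin(6*t), scaled by 3.

f(t) = 3*exp(3*t)*sin(6*t)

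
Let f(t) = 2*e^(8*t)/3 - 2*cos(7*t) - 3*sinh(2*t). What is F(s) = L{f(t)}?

F(s) = -2*s/(s^2 + 49) - 6/(s^2 - 4) + 2/(3*(s - 8))

By linearity of the Laplace transform, transform each term separately.
(2/3)·[L{e^(8t)} = 1/(s - 8)]; (-3)·[L{sinh(2t)} = 2/(s^2 - 4)]; (-2)·[L{cos(7t)} = s/(s^2 + 49)].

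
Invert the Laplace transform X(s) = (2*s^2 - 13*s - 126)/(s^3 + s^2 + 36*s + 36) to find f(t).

Factor the denominator: s^3 + s^2 + 36*s + 36 = (s + 1)*(s^2 + 36).
Partial fraction decomposition gives [-3/(s + 1)] + [5*s/(s^2 + 36)] + [-18/(s^2 + 36)].
Invert each term: -3/(s + 1) ↔ -3e^(-t); 5·s/(s^2 + 36) ↔ 5cos(6t); -3·6/(s^2 + 36) ↔ -3sin(6t).

f(t) = -3*sin(6*t) + 5*cos(6*t) - 3*exp(-t)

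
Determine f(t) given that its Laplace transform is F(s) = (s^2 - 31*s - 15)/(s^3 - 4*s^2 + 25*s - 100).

f(t) = -3*exp(4*t) - 3*sin(5*t) + 4*cos(5*t)

Factor the denominator: s^3 - 4*s^2 + 25*s - 100 = (s - 4)*(s^2 + 25).
Partial fraction decomposition gives [-3/(s - 4)] + [4*s/(s^2 + 25)] + [-15/(s^2 + 25)].
Invert each term: -3/(s - 4) ↔ -3e^(4t); 4·s/(s^2 + 25) ↔ 4cos(5t); -3·5/(s^2 + 25) ↔ -3sin(5t).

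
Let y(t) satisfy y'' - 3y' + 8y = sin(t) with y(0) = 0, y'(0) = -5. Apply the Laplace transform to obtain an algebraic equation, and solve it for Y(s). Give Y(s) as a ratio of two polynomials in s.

Apply the Laplace transform to the equation.
Using L{y''} = s^2 Y - s·y(0) - y'(0) and L{y'} = sY - y(0), with y(0) = 0, y'(0) = -5, the left side becomes (s^2 - 3*s + 8)Y - (-5).
The right side is L{sin(t)} = 1/(s^2 + 1).
So (s^2 - 3*s + 8)Y = 1/(s^2 + 1) + (-5).
Divide through and combine into a single rational function.

Y(s) = (-5*s^2 - 4)/(s^4 - 3*s^3 + 9*s^2 - 3*s + 8)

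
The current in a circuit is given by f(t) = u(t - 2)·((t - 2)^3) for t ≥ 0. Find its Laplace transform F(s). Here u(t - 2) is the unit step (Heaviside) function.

F(s) = 6*exp(-2*s)/s^4

By the second shifting theorem, L{u(t - c)·g(t - c)} = e^(-cs)·G(s) with c = 2 and G(s) = L{g(t)}.
L{t^3} = 3!/s^4 = 6/s^4.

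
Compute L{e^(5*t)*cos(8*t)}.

L{cos(8t)} = s/(s^2 + 64).
By the first shifting theorem, multiplying by e^(5t) replaces s with s - 5.

(s - 5)/((s - 5)^2 + 64)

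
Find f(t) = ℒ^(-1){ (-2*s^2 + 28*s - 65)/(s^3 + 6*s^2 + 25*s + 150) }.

Factor the denominator: s^3 + 6*s^2 + 25*s + 150 = (s + 6)*(s^2 + 25).
Partial fraction decomposition gives [-5/(s + 6)] + [3*s/(s^2 + 25)] + [10/(s^2 + 25)].
Invert each term: -5/(s + 6) ↔ -5e^(-6t); 3·s/(s^2 + 25) ↔ 3cos(5t); 2·5/(s^2 + 25) ↔ 2sin(5t).

f(t) = 2*sin(5*t) + 3*cos(5*t) - 5*exp(-6*t)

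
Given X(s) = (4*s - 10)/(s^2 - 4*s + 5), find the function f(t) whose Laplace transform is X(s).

Complete the square in the denominator: s^2 - 4*s + 5 = (s - 2)^2 + 1^2.
Split the numerator to match: 4*s - 10 = 4·(s - 2) - 2·1.
Invert each term: 4·(s - 2)/((s - 2)^2 + 1) ↔ 4e^(2t)cos(t); -2·1/((s - 2)^2 + 1) ↔ -2e^(2t)sin(t).

f(t) = -2*exp(2*t)*sin(t) + 4*exp(2*t)*cos(t)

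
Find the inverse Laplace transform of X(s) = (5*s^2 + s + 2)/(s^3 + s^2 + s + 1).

Factor the denominator: s^3 + s^2 + s + 1 = (s + 1)*(s^2 + 1).
Partial fraction decomposition gives [3/(s + 1)] + [2*s/(s^2 + 1)] + [-1/(s^2 + 1)].
Invert each term: 3/(s + 1) ↔ 3e^(-t); 2·s/(s^2 + 1) ↔ 2cos(t); -1·1/(s^2 + 1) ↔ -sin(t).

-sin(t) + 2*cos(t) + 3*exp(-t)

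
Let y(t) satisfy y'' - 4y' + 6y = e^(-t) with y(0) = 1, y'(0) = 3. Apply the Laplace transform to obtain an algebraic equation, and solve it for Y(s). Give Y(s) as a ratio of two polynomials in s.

Y(s) = s^2/(s^3 - 3*s^2 + 2*s + 6)

Transform both sides with L{·}.
The derivative rules (L{y''} = s^2 Y - s·y(0) - y'(0) and L{y'} = sY - y(0), with y(0) = 1, y'(0) = 3) turn the left side into (s^2 - 4*s + 6)Y - (s - 1).
The right side is L{e^(-t)} = 1/(s + 1).
So (s^2 - 4*s + 6)Y = 1/(s + 1) + (s - 1).
Solve for Y(s) and write it as one ratio of polynomials.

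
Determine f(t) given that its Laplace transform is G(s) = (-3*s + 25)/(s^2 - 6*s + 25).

f(t) = 4*exp(3*t)*sin(4*t) - 3*exp(3*t)*cos(4*t)

Complete the square in the denominator: s^2 - 6*s + 25 = (s - 3)^2 + 4^2.
Split the numerator to match: -3*s + 25 = -3·(s - 3) + 4·4.
Invert each term: -3·(s - 3)/((s - 3)^2 + 16) ↔ -3e^(3t)cos(4t); 4·4/((s - 3)^2 + 16) ↔ 4e^(3t)sin(4t).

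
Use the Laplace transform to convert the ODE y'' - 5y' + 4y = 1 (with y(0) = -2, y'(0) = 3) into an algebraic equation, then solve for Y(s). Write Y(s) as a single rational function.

Laplace-transform each side.
Using L{y''} = s^2 Y - s·y(0) - y'(0) and L{y'} = sY - y(0), with y(0) = -2, y'(0) = 3, the left side becomes (s^2 - 5*s + 4)Y - (-2*s + 13).
The right side is L{1} = 1/s.
So (s^2 - 5*s + 4)Y = 1/s + (-2*s + 13).
Divide through and combine into a single rational function.

Y(s) = (-2*s^2 + 13*s + 1)/(s^3 - 5*s^2 + 4*s)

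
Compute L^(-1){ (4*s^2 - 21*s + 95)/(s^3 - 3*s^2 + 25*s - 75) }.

2*exp(3*t) - 3*sin(5*t) + 2*cos(5*t)

Factor the denominator: s^3 - 3*s^2 + 25*s - 75 = (s - 3)*(s^2 + 25).
Partial fraction decomposition gives [2/(s - 3)] + [2*s/(s^2 + 25)] + [-15/(s^2 + 25)].
Invert each term: 2/(s - 3) ↔ 2e^(3t); 2·s/(s^2 + 25) ↔ 2cos(5t); -3·5/(s^2 + 25) ↔ -3sin(5t).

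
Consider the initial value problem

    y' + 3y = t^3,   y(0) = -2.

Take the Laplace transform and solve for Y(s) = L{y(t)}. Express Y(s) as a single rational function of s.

Y(s) = (-2*s^4 + 6)/(s^5 + 3*s^4)

Take the Laplace transform of both sides.
With L{y'} = sY - y(0) = sY - (-2): the LHS transforms to (s + 3)Y - (-2).
The right side is L{t^3} = 6/s^4.
So (s + 3)Y = 6/s^4 + (-2).
Divide through and combine into a single rational function.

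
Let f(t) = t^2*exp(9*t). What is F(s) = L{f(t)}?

F(s) = 2/(s - 9)^3

L{e^(9t)} = 1/(s - 9).
Then apply L{t^2·g(t)} = (-1)^2 d^2/ds^2[G(s)] with G(s) = 1/(s - 9):
differentiating 2 times and applying the sign gives 2/(s - 9)^3.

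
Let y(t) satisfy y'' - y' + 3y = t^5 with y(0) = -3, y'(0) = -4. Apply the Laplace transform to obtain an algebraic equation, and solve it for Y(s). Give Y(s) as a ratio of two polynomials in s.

Y(s) = (-3*s^7 - s^6 + 120)/(s^8 - s^7 + 3*s^6)

Laplace-transform each side.
The derivative rules (L{y''} = s^2 Y - s·y(0) - y'(0) and L{y'} = sY - y(0), with y(0) = -3, y'(0) = -4) turn the left side into (s^2 - s + 3)Y - (-3*s - 1).
The right side is L{t^5} = 120/s^6.
So (s^2 - s + 3)Y = 120/s^6 + (-3*s - 1).
Isolate Y and clear denominators.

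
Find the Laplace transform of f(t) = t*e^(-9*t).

(s + 9)^(-2)

L{e^(-9t)} = 1/(s + 9).
Then apply L{t·g(t)} = -d/ds[G(s)] with G(s) = 1/(s + 9):
differentiating 1 time and applying the sign gives (s + 9)^(-2).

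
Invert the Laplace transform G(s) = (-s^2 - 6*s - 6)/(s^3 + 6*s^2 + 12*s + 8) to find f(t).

Factor the denominator: s^3 + 6*s^2 + 12*s + 8 = (s + 2)^3.
Partial fraction decomposition gives [-1/(s + 2)] + [-2/(s + 2)^2] + [2/(s + 2)^3].
Invert each term: -1/(s + 2) ↔ -e^(-2t); -2/(s + 2)^2 ↔ -2t·e^(-2t); 2/(s + 2)^3 ↔ (1)t^2·e^(-2t).

f(t) = t^2*exp(-2*t) - 2*t*exp(-2*t) - exp(-2*t)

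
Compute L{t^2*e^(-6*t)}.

L{e^(-6t)} = 1/(s + 6).
Then apply L{t^2·g(t)} = (-1)^2 d^2/ds^2[H(s)] with H(s) = 1/(s + 6):
differentiating 2 times and applying the sign gives 2/(s + 6)^3.

2/(s + 6)^3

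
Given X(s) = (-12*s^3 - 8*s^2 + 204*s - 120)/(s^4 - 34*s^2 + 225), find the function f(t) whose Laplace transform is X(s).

f(t) = -5*exp(5*t) - exp(3*t) - 5*exp(-3*t) - exp(-5*t)

Factor the denominator: s^4 - 34*s^2 + 225 = (s - 5)*(s - 3)*(s + 3)*(s + 5).
Partial fraction decomposition gives [-5/(s - 5)] + [-1/(s - 3)] + [-1/(s + 5)] + [-5/(s + 3)].
Invert each term: -5/(s - 5) ↔ -5e^(5t); -1/(s - 3) ↔ -e^(3t); -1/(s + 5) ↔ -e^(-5t); -5/(s + 3) ↔ -5e^(-3t).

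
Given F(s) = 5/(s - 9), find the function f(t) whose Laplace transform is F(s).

Since L{e^(9t)} = 1/(s - 9), the inverse is exp(9*t), scaled by 5.

f(t) = 5*exp(9*t)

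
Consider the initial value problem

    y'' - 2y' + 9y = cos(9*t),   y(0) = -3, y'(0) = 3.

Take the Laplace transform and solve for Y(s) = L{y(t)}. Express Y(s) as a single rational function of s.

Laplace-transform each side.
The derivative rules (L{y''} = s^2 Y - s·y(0) - y'(0) and L{y'} = sY - y(0), with y(0) = -3, y'(0) = 3) turn the left side into (s^2 - 2*s + 9)Y - (-3*s + 9).
The right side is L{cos(9*t)} = s/(s^2 + 81).
So (s^2 - 2*s + 9)Y = s/(s^2 + 81) + (-3*s + 9).
Isolate Y and clear denominators.

Y(s) = (-3*s^3 + 9*s^2 - 242*s + 729)/(s^4 - 2*s^3 + 90*s^2 - 162*s + 729)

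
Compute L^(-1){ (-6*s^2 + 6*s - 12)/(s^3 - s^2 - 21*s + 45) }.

-6*t*exp(3*t) - 3*exp(3*t) - 3*exp(-5*t)

Factor the denominator: s^3 - s^2 - 21*s + 45 = (s - 3)^2*(s + 5).
Partial fraction decomposition gives [-3/(s - 3)] + [-6/(s - 3)^2] + [-3/(s + 5)].
Invert each term: -3/(s - 3) ↔ -3e^(3t); -6/(s - 3)^2 ↔ -6t·e^(3t); -3/(s + 5) ↔ -3e^(-5t).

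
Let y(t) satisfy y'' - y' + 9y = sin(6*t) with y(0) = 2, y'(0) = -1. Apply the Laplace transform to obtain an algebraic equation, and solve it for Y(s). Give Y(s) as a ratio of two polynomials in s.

Laplace-transform each side.
With L{y''} = s^2 Y - s·y(0) - y'(0) and L{y'} = sY - y(0), with y(0) = 2, y'(0) = -1: the LHS transforms to (s^2 - s + 9)Y - (2*s - 3).
The right side is L{sin(6*t)} = 6/(s^2 + 36).
So (s^2 - s + 9)Y = 6/(s^2 + 36) + (2*s - 3).
Solve for Y(s) and write it as one ratio of polynomials.

Y(s) = (2*s^3 - 3*s^2 + 72*s - 102)/(s^4 - s^3 + 45*s^2 - 36*s + 324)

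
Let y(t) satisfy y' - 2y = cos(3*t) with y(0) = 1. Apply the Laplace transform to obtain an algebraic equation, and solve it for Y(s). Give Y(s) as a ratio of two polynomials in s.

Y(s) = (s^2 + s + 9)/(s^3 - 2*s^2 + 9*s - 18)

Transform both sides with L{·}.
Using L{y'} = sY - y(0) = sY - 1, the left side becomes (s - 2)Y - (1).
The right side is L{cos(3*t)} = s/(s^2 + 9).
So (s - 2)Y = s/(s^2 + 9) + (1).
Divide through and combine into a single rational function.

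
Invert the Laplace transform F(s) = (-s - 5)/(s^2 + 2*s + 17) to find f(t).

f(t) = -exp(-t)*sin(4*t) - exp(-t)*cos(4*t)

Complete the square in the denominator: s^2 + 2*s + 17 = (s + 1)^2 + 4^2.
Split the numerator to match: -s - 5 = -1·(s + 1) - 1·4.
Invert each term: -1·(s + 1)/((s + 1)^2 + 16) ↔ -e^(-t)cos(4t); -1·4/((s + 1)^2 + 16) ↔ -e^(-t)sin(4t).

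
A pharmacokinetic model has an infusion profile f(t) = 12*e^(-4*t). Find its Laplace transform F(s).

F(s) = 12/(s + 4)

L{12} = 12/s.
By the first shifting theorem, multiplying by e^(-4t) replaces s with s + 4.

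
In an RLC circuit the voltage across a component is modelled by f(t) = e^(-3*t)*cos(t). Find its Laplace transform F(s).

L{cos(t)} = s/(s^2 + 1).
By the first shifting theorem, multiplying by e^(-3t) replaces s with s + 3.

F(s) = (s + 3)/((s + 3)^2 + 1)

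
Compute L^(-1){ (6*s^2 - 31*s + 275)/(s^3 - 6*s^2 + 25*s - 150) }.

Factor the denominator: s^3 - 6*s^2 + 25*s - 150 = (s - 6)*(s^2 + 25).
Partial fraction decomposition gives [5/(s - 6)] + [s/(s^2 + 25)] + [-25/(s^2 + 25)].
Invert each term: 5/(s - 6) ↔ 5e^(6t); 1·s/(s^2 + 25) ↔ cos(5t); -5·5/(s^2 + 25) ↔ -5sin(5t).

5*exp(6*t) - 5*sin(5*t) + cos(5*t)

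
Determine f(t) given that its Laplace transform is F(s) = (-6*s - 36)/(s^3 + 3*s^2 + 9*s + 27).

f(t) = -3*sin(3*t) + cos(3*t) - exp(-3*t)

Factor the denominator: s^3 + 3*s^2 + 9*s + 27 = (s + 3)*(s^2 + 9).
Partial fraction decomposition gives [-1/(s + 3)] + [s/(s^2 + 9)] + [-9/(s^2 + 9)].
Invert each term: -1/(s + 3) ↔ -e^(-3t); 1·s/(s^2 + 9) ↔ cos(3t); -3·3/(s^2 + 9) ↔ -3sin(3t).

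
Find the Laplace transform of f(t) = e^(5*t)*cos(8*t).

L{cos(8t)} = s/(s^2 + 64).
By the first shifting theorem, multiplying by e^(5t) replaces s with s - 5.

(s - 5)/((s - 5)^2 + 64)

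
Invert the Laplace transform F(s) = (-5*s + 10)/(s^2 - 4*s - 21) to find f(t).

f(t) = -5*exp(2*t)*cosh(5*t)

Rewrite the denominator: s^2 - 4*s - 21 = (s - 2)^2 - 25.
The form in (s - 2) signals a first-shifting-theorem factor e^(2t).
Since L{cosh(5t)} = s/(s^2 - 25), the inverse is e^(2*t)*cosh(5*t), scaled by -5.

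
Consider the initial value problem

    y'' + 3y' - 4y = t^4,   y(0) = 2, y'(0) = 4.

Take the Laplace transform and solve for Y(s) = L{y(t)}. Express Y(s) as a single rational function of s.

Transform both sides with L{·}.
The derivative rules (L{y''} = s^2 Y - s·y(0) - y'(0) and L{y'} = sY - y(0), with y(0) = 2, y'(0) = 4) turn the left side into (s^2 + 3*s - 4)Y - (2*s + 10).
The right side is L{t^4} = 24/s^5.
So (s^2 + 3*s - 4)Y = 24/s^5 + (2*s + 10).
Divide through and combine into a single rational function.

Y(s) = (2*s^6 + 10*s^5 + 24)/(s^7 + 3*s^6 - 4*s^5)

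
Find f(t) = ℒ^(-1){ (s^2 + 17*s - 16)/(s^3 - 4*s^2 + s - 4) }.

Factor the denominator: s^3 - 4*s^2 + s - 4 = (s - 4)*(s^2 + 1).
Partial fraction decomposition gives [4/(s - 4)] + [-3*s/(s^2 + 1)] + [5/(s^2 + 1)].
Invert each term: 4/(s - 4) ↔ 4e^(4t); -3·s/(s^2 + 1) ↔ -3cos(t); 5·1/(s^2 + 1) ↔ 5sin(t).

f(t) = 4*exp(4*t) + 5*sin(t) - 3*cos(t)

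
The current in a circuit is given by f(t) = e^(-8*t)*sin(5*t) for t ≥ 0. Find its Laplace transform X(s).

L{sin(5t)} = 5/(s^2 + 25).
By the first shifting theorem, multiplying by e^(-8t) replaces s with s + 8.

X(s) = 5/((s + 8)^2 + 25)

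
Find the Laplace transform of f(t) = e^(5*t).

L{1} = 1/s.
By the first shifting theorem, multiplying by e^(5t) replaces s with s - 5.

1/(s - 5)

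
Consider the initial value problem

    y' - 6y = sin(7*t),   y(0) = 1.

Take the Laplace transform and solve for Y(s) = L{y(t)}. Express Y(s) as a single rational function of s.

Y(s) = (s^2 + 56)/(s^3 - 6*s^2 + 49*s - 294)

Apply the Laplace transform to the equation.
The derivative rules (L{y'} = sY - y(0) = sY - 1) turn the left side into (s - 6)Y - (1).
The right side is L{sin(7*t)} = 7/(s^2 + 49).
So (s - 6)Y = 7/(s^2 + 49) + (1).
Solve for Y(s) and write it as one ratio of polynomials.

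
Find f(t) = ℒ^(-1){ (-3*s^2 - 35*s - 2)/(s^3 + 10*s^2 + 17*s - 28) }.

f(t) = -exp(t) - 6*exp(-4*t) + 4*exp(-7*t)

Factor the denominator: s^3 + 10*s^2 + 17*s - 28 = (s - 1)*(s + 4)*(s + 7).
Partial fraction decomposition gives [4/(s + 7)] + [-1/(s - 1)] + [-6/(s + 4)].
Invert each term: 4/(s + 7) ↔ 4e^(-7t); -1/(s - 1) ↔ -e^(t); -6/(s + 4) ↔ -6e^(-4t).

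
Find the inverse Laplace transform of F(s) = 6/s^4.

Since L{t^3} = 3!/s^4 = 6/s^4, the inverse is t^3.

t^3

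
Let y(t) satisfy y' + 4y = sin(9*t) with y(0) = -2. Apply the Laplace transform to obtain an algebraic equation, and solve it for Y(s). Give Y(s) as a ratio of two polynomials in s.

Y(s) = (-2*s^2 - 153)/(s^3 + 4*s^2 + 81*s + 324)

Laplace-transform each side.
The derivative rules (L{y'} = sY - y(0) = sY - (-2)) turn the left side into (s + 4)Y - (-2).
The right side is L{sin(9*t)} = 9/(s^2 + 81).
So (s + 4)Y = 9/(s^2 + 81) + (-2).
Isolate Y and clear denominators.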